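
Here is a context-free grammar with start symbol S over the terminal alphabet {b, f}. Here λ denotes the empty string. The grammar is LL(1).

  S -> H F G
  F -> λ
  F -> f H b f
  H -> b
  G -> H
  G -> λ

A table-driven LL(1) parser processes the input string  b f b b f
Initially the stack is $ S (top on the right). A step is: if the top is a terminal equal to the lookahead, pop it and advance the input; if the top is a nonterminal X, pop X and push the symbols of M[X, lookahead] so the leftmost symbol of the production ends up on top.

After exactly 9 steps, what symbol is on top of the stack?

step 1: stack=$ S  input=b f b b f $  — expand S -> H F G
step 2: stack=$ G F H  input=b f b b f $  — expand H -> b
step 3: stack=$ G F b  input=b f b b f $  — match b
step 4: stack=$ G F  input=f b b f $  — expand F -> f H b f
step 5: stack=$ G f b H f  input=f b b f $  — match f
step 6: stack=$ G f b H  input=b b f $  — expand H -> b
step 7: stack=$ G f b b  input=b b f $  — match b
step 8: stack=$ G f b  input=b f $  — match b
step 9: stack=$ G f  input=f $  — match f
Stack after step 9: $ G (top = G).

G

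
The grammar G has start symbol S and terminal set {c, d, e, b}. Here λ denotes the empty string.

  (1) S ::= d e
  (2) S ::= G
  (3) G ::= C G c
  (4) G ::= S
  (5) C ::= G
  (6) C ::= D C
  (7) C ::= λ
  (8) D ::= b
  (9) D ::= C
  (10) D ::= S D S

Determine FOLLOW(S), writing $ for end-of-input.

FIRST(S) = {b, d}  (via G)
FIRST(G) = {b, d}  (via C G c, S)
FIRST(C) = {λ, b, d}  (via G, D C)
FIRST(D) = {λ, b, d}  (via C, S D S)
FOLLOW(S) includes $ since S is the start symbol.
FOLLOW(S): in G::=S, the suffix after S is empty, so FOLLOW(S) ⊇ FOLLOW(G) = {$, b, c, d}; in D::=S D S (occurrence 1), S is followed by D S with FIRST {b, d}; in D::=S D S (occurrence 2), the suffix after S is empty, so FOLLOW(S) ⊇ FOLLOW(D) = {b, d}. Thus FOLLOW(S) = {$, b, c, d}.
FOLLOW(G): in S::=G, the suffix after G is empty, so FOLLOW(G) ⊇ FOLLOW(S) = {$, b, c, d}; in G::=C G c, G is followed by c with FIRST {c}; in C::=G, the suffix after G is empty, so FOLLOW(G) ⊇ FOLLOW(C) = {b, d}. Thus FOLLOW(G) = {$, b, c, d}.
FOLLOW(C): in G::=C G c, C is followed by G c with FIRST {b, d}; in C::=D C, the suffix after C is empty (adds nothing new); in D::=C, the suffix after C is empty, so FOLLOW(C) ⊇ FOLLOW(D) = {b, d}. Thus FOLLOW(C) = {b, d}.
FOLLOW(D): in C::=D C, D is followed by C with FIRST {λ, b, d}; in C::=D C, the suffix after D is nullable, so FOLLOW(D) ⊇ FOLLOW(C) = {b, d}; in D::=S D S, D is followed by S with FIRST {b, d}. Thus FOLLOW(D) = {b, d}.

{$, b, c, d}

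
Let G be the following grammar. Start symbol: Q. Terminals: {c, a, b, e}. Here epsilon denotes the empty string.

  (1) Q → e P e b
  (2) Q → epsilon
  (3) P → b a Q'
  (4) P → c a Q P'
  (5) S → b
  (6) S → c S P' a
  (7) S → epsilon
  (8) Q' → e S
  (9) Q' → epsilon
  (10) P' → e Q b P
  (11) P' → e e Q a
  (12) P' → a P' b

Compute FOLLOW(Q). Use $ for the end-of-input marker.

FIRST(Q): from Q→e P e b we get {e}; from Q→epsilon we get {epsilon}. So FIRST(Q) = {epsilon, e}.
FIRST(P): from P→b a Q' we get {b}; from P→c a Q P' we get {c}. So FIRST(P) = {b, c}.
FIRST(S): from S→b we get {b}; from S→c S P' a we get {c}; from S→epsilon we get {epsilon}. So FIRST(S) = {epsilon, b, c}.
FIRST(Q'): from Q'→e S we get {e}; from Q'→epsilon we get {epsilon}. So FIRST(Q') = {epsilon, e}.
FIRST(P'): from P'→e Q b P we get {e}; from P'→e e Q a we get {e}; from P'→a P' b we get {a}. So FIRST(P') = {a, e}.
FOLLOW(Q) includes $ since Q is the start symbol.
FOLLOW(Q): in P→c a Q P', Q is followed by P' with FIRST {a, e}; in P'→e Q b P, Q is followed by b P with FIRST {b}; in P'→e e Q a, Q is followed by a with FIRST {a}. Thus FOLLOW(Q) = {$, a, b, e}.
FOLLOW(P): in Q→e P e b, P is followed by e b with FIRST {e}; in P'→e Q b P, the suffix after P is empty, so FOLLOW(P) ⊇ FOLLOW(P') = {a, b, e}. Thus FOLLOW(P) = {a, b, e}.
FOLLOW(Q'): in P→b a Q', the suffix after Q' is empty, so FOLLOW(Q') ⊇ FOLLOW(P) = {a, b, e}. Thus FOLLOW(Q') = {a, b, e}.
FOLLOW(S): in S→c S P' a, S is followed by P' a with FIRST {a, e}; in Q'→e S, the suffix after S is empty, so FOLLOW(S) ⊇ FOLLOW(Q') = {a, b, e}. Thus FOLLOW(S) = {a, b, e}.
FOLLOW(P'): in P→c a Q P', the suffix after P' is empty, so FOLLOW(P') ⊇ FOLLOW(P) = {a, b, e}; in S→c S P' a, P' is followed by a with FIRST {a}; in P'→a P' b, P' is followed by b with FIRST {b}. Thus FOLLOW(P') = {a, b, e}.

{$, a, b, e}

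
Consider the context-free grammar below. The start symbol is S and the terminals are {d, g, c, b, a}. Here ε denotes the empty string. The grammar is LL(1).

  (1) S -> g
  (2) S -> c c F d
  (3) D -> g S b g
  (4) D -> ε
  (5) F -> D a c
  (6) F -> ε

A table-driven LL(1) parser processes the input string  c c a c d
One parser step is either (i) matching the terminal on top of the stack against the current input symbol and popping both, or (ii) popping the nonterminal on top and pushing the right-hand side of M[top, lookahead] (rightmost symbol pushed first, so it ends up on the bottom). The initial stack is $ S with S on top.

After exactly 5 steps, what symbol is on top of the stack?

step 1: stack=$ S  input=c c a c d $  — expand S -> c c F d
step 2: stack=$ d F c c  input=c c a c d $  — match c
step 3: stack=$ d F c  input=c a c d $  — match c
step 4: stack=$ d F  input=a c d $  — expand F -> D a c
step 5: stack=$ d c a D  input=a c d $  — expand D -> ε
Stack after step 5: $ d c a (top = a).

a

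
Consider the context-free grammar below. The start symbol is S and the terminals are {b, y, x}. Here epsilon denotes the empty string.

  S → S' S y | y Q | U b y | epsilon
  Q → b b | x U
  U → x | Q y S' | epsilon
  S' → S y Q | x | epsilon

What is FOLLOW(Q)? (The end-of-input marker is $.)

FIRST(Q): from Q→b b we get {b}; from Q→x U we get {x}. So FIRST(Q) = {b, x}.
FIRST(U): from U→x we get {x}; from U→Q y S' we get {b, x}; from U→epsilon we get {epsilon}. So FIRST(U) = {epsilon, b, x}.
FIRST(S): from S→S' S y we get {b, x, y}; from S→y Q we get {y}; from S→U b y we get {b, x}; from S→epsilon we get {epsilon}. So FIRST(S) = {epsilon, b, x, y}.
FIRST(S'): from S'→S y Q we get {b, x, y}; from S'→x we get {x}; from S'→epsilon we get {epsilon}. So FIRST(S') = {epsilon, b, x, y}.
FOLLOW(S) includes $ since S is the start symbol.
FOLLOW(S): in S→S' S y, S is followed by y with FIRST {y}; in S'→S y Q, S is followed by y Q with FIRST {y}. Thus FOLLOW(S) = {$, y}.
FOLLOW(Q): in S→y Q, the suffix after Q is empty, so FOLLOW(Q) ⊇ FOLLOW(S) = {$, y}; in U→Q y S', Q is followed by y S' with FIRST {y}; in S'→S y Q, the suffix after Q is empty, so FOLLOW(Q) ⊇ FOLLOW(S') = {$, b, x, y}. Thus FOLLOW(Q) = {$, b, x, y}.
FOLLOW(U): in S→U b y, U is followed by b y with FIRST {b}; in Q→x U, the suffix after U is empty, so FOLLOW(U) ⊇ FOLLOW(Q) = {$, b, x, y}. Thus FOLLOW(U) = {$, b, x, y}.
FOLLOW(S'): in S→S' S y, S' is followed by S y with FIRST {b, x, y}; in U→Q y S', the suffix after S' is empty, so FOLLOW(S') ⊇ FOLLOW(U) = {$, b, x, y}. Thus FOLLOW(S') = {$, b, x, y}.

{$, b, x, y}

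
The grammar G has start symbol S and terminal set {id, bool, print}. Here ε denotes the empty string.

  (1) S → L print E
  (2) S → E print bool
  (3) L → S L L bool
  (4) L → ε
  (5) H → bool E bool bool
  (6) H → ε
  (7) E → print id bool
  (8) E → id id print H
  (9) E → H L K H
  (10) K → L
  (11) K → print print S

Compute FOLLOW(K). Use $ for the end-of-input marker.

{$, bool, id, print}

FIRST(H) = {ε, bool}
FIRST(S) = {bool, id, print}  (via L print E, E print bool)
FIRST(L) = {ε, bool, id, print}  (via S L L bool)
FIRST(K) = {ε, bool, id, print}  (via L)
FIRST(E) = {ε, bool, id, print}  (via H L K H)
FOLLOW(S) includes $ since S is the start symbol.
FOLLOW(S): in L→S L L bool, S is followed by L L bool with FIRST {bool, id, print}; in K→print print S, the suffix after S is empty, so FOLLOW(S) ⊇ FOLLOW(K) = {$, bool, id, print}. Thus FOLLOW(S) = {$, bool, id, print}.
FOLLOW(E): in S→L print E, the suffix after E is empty, so FOLLOW(E) ⊇ FOLLOW(S) = {$, bool, id, print}; in S→E print bool, E is followed by print bool with FIRST {print}; in H→bool E bool bool, E is followed by bool bool with FIRST {bool}. Thus FOLLOW(E) = {$, bool, id, print}.
FOLLOW(H): in E→id id print H, the suffix after H is empty, so FOLLOW(H) ⊇ FOLLOW(E) = {$, bool, id, print}; in E→H L K H (occurrence 1), H is followed by L K H with FIRST {ε, bool, id, print}; in E→H L K H (occurrence 1), the suffix after H is nullable, so FOLLOW(H) ⊇ FOLLOW(E) = {$, bool, id, print}; in E→H L K H (occurrence 2), the suffix after H is empty, so FOLLOW(H) ⊇ FOLLOW(E) = {$, bool, id, print}. Thus FOLLOW(H) = {$, bool, id, print}.
FOLLOW(K): in E→H L K H, K is followed by H with FIRST {ε, bool}; in E→H L K H, the suffix after K is nullable, so FOLLOW(K) ⊇ FOLLOW(E) = {$, bool, id, print}. Thus FOLLOW(K) = {$, bool, id, print}.
FOLLOW(L): in S→L print E, L is followed by print E with FIRST {print}; in L→S L L bool (occurrence 1), L is followed by L bool with FIRST {bool, id, print}; in L→S L L bool (occurrence 2), L is followed by bool with FIRST {bool}; in E→H L K H, L is followed by K H with FIRST {ε, bool, id, print}; in E→H L K H, the suffix after L is nullable, so FOLLOW(L) ⊇ FOLLOW(E) = {$, bool, id, print}; in K→L, the suffix after L is empty, so FOLLOW(L) ⊇ FOLLOW(K) = {$, bool, id, print}. Thus FOLLOW(L) = {$, bool, id, print}.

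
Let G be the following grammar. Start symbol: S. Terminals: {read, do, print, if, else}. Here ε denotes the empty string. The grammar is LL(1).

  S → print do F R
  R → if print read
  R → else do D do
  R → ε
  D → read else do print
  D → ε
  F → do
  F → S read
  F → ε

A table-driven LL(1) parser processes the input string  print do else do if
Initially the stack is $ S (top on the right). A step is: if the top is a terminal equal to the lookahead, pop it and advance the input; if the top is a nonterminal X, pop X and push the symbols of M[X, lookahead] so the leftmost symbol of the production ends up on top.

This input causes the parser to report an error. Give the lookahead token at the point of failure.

     Stack           Input                  Action
  1  $ S             print do else do if $  expand S → print do F R
  2  $ R F do print  print do else do if $  match print
  3  $ R F do        do else do if $        match do
  4  $ R F           else do if $           expand F → ε
  5  $ R             else do if $           expand R → else do D do
  6  $ do D do else  else do if $           match else
  7  $ do D do       do if $                match do
  8  $ do D          if $                   error: M[D, if] is empty

if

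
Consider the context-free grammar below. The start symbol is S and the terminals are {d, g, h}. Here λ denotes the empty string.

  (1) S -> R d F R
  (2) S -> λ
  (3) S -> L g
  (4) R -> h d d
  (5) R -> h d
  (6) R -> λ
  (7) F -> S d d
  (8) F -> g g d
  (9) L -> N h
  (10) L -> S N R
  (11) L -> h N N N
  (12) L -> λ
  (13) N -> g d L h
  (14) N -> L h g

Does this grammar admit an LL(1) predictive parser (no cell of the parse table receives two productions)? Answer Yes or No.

No

FIRST(S) = {λ, d, g, h}
FIRST(R) = {λ, h}
FIRST(F) = {d, g, h}
FIRST(L) = {λ, d, g, h}
FIRST(N) = {d, g, h}
FOLLOW(S) = {$, d, g, h}
FOLLOW(R) = {$, d, g, h}
FOLLOW(F) = {$, d, g, h}
FOLLOW(L) = {g, h}
FOLLOW(N) = {d, g, h}
Cell M[F, g] receives both F -> S d d and F -> g g d — the grammar is not LL(1).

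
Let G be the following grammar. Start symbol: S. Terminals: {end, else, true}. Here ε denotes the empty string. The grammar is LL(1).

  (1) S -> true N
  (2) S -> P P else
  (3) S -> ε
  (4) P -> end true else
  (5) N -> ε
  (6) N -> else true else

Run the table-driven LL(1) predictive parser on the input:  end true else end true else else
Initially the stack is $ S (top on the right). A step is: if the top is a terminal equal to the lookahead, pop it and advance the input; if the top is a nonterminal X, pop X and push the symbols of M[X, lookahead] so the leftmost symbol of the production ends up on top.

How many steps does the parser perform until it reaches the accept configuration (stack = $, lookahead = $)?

step 1: stack=$ S  input=end true else end true else else $  — expand S -> P P else
step 2: stack=$ else P P  input=end true else end true else else $  — expand P -> end true else
step 3: stack=$ else P else true end  input=end true else end true else else $  — match end
step 4: stack=$ else P else true  input=true else end true else else $  — match true
step 5: stack=$ else P else  input=else end true else else $  — match else
step 6: stack=$ else P  input=end true else else $  — expand P -> end true else
step 7: stack=$ else else true end  input=end true else else $  — match end
step 8: stack=$ else else true  input=true else else $  — match true
step 9: stack=$ else else  input=else else $  — match else
step 10: stack=$ else  input=else $  — match else
Accept reached after 10 steps.

10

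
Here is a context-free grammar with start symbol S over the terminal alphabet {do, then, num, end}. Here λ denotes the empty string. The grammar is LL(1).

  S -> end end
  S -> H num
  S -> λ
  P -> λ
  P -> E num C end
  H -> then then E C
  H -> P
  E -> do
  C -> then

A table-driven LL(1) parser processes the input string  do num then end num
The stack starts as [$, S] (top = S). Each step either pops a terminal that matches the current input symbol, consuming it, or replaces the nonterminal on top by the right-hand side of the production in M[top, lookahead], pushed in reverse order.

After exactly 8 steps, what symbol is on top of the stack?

     Stack               Input                  Action
  1  $ S                 do num then end num $  expand S -> H num
  2  $ num H             do num then end num $  expand H -> P
  3  $ num P             do num then end num $  expand P -> E num C end
  4  $ num end C num E   do num then end num $  expand E -> do
  5  $ num end C num do  do num then end num $  match do
  6  $ num end C num     num then end num $     match num
  7  $ num end C         then end num $         expand C -> then
  8  $ num end then      then end num $         match then
Stack after step 8: $ num end (top = end).

end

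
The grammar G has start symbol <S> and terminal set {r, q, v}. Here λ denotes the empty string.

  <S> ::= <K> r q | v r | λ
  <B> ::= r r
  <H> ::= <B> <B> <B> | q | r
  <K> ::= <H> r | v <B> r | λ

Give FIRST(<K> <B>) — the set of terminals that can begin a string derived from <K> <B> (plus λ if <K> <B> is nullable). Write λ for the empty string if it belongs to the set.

FIRST(<B>) = {r}
FIRST(<H>) = {q, r}  (via <B> <B> <B>)
FIRST(<K>) = {λ, q, r, v}  (via <H> r)
FIRST(<S>) = {λ, q, r, v}  (via <K> r q)
FIRST(<K> <B>): take FIRST of each symbol in turn, carrying on past any symbol whose FIRST contains λ; result {q, r, v}.

{q, r, v}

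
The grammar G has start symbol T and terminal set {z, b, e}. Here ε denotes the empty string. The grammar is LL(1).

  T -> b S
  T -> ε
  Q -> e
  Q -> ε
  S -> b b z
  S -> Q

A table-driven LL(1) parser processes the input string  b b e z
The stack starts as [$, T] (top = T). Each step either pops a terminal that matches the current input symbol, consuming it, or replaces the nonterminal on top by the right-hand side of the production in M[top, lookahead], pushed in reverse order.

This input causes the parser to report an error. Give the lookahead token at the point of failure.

e

step 1: stack=$ T  input=b b e z $  — expand T -> b S
step 2: stack=$ S b  input=b b e z $  — match b
step 3: stack=$ S  input=b e z $  — expand S -> b b z
step 4: stack=$ z b b  input=b e z $  — match b
step 5: stack=$ z b  input=e z $  — error: top is terminal b but lookahead is e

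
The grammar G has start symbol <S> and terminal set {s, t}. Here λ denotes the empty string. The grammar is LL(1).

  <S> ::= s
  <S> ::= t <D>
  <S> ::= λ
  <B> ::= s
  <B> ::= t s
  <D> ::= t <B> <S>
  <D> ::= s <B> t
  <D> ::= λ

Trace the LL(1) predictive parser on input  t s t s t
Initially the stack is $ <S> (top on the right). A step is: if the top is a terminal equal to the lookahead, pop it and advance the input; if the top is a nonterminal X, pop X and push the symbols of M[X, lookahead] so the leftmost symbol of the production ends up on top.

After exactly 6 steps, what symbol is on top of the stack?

     Stack      Input        Action
  1  $ <S>      t s t s t $  expand <S> ::= t <D>
  2  $ <D> t    t s t s t $  match t
  3  $ <D>      s t s t $    expand <D> ::= s <B> t
  4  $ t <B> s  s t s t $    match s
  5  $ t <B>    t s t $      expand <B> ::= t s
  6  $ t s t    t s t $      match t
Stack after step 6: $ t s (top = s).

s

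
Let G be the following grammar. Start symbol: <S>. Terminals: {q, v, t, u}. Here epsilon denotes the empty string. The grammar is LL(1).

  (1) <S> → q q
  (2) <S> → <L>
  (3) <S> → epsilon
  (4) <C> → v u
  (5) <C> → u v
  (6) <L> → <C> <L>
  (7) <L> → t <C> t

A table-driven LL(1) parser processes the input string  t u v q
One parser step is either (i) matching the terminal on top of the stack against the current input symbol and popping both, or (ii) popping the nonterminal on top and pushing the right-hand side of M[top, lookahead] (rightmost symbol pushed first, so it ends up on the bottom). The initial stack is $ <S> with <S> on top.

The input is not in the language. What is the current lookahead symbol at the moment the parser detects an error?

step 1: stack=$ <S>  input=t u v q $  — expand <S> → <L>
step 2: stack=$ <L>  input=t u v q $  — expand <L> → t <C> t
step 3: stack=$ t <C> t  input=t u v q $  — match t
step 4: stack=$ t <C>  input=u v q $  — expand <C> → u v
step 5: stack=$ t v u  input=u v q $  — match u
step 6: stack=$ t v  input=v q $  — match v
step 7: stack=$ t  input=q $  — error: top is terminal t but lookahead is q

q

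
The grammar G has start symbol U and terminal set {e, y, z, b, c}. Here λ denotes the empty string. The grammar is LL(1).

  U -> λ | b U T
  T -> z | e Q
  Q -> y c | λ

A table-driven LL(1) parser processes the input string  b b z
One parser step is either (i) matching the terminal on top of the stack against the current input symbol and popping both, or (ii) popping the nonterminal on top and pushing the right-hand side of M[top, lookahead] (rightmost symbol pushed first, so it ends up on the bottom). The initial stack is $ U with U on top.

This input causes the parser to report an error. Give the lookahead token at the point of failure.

step 1: stack=$ U  input=b b z $  — expand U -> b U T
step 2: stack=$ T U b  input=b b z $  — match b
step 3: stack=$ T U  input=b z $  — expand U -> b U T
step 4: stack=$ T T U b  input=b z $  — match b
step 5: stack=$ T T U  input=z $  — expand U -> λ
step 6: stack=$ T T  input=z $  — expand T -> z
step 7: stack=$ T z  input=z $  — match z
step 8: stack=$ T  input=$  — error: M[T, $] is empty

$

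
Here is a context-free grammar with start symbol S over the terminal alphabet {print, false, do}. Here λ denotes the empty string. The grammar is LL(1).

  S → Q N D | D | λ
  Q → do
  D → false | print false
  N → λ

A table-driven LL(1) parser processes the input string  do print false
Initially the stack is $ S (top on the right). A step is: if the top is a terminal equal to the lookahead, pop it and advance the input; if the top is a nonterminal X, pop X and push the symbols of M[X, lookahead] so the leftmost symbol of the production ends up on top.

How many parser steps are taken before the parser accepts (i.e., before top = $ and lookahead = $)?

     Stack          Input             Action
  1  $ S            do print false $  expand S → Q N D
  2  $ D N Q        do print false $  expand Q → do
  3  $ D N do       do print false $  match do
  4  $ D N          print false $     expand N → λ
  5  $ D            print false $     expand D → print false
  6  $ false print  print false $     match print
  7  $ false        false $           match false
Accept reached after 7 steps.

7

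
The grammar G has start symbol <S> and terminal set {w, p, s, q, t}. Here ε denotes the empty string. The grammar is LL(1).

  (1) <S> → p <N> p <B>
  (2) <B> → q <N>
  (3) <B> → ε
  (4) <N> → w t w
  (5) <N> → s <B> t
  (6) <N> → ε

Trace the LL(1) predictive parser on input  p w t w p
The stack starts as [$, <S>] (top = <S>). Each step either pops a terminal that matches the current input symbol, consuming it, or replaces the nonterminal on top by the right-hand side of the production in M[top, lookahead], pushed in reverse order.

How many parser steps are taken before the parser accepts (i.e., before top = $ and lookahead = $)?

step 1: stack=$ <S>  input=p w t w p $  — expand <S> → p <N> p <B>
step 2: stack=$ <B> p <N> p  input=p w t w p $  — match p
step 3: stack=$ <B> p <N>  input=w t w p $  — expand <N> → w t w
step 4: stack=$ <B> p w t w  input=w t w p $  — match w
step 5: stack=$ <B> p w t  input=t w p $  — match t
step 6: stack=$ <B> p w  input=w p $  — match w
step 7: stack=$ <B> p  input=p $  — match p
step 8: stack=$ <B>  input=$  — expand <B> → ε
Accept reached after 8 steps.

8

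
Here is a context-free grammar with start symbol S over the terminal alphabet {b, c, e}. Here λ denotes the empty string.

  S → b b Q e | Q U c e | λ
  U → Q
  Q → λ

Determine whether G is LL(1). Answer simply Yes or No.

FIRST(S) = {λ, b, c}
FIRST(U) = {λ}
FIRST(Q) = {λ}
FOLLOW(S) = {$}
FOLLOW(U) = {c}
FOLLOW(Q) = {c, e}
Each cell of M receives at most one production.

Yes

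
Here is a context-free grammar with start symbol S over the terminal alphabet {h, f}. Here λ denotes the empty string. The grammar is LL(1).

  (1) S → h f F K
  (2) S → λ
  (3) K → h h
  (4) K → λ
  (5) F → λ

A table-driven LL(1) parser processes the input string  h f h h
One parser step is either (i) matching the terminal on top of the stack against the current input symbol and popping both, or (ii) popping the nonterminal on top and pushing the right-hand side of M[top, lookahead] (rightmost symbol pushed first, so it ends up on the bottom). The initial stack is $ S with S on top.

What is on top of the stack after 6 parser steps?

h

step 1: stack=$ S  input=h f h h $  — expand S → h f F K
step 2: stack=$ K F f h  input=h f h h $  — match h
step 3: stack=$ K F f  input=f h h $  — match f
step 4: stack=$ K F  input=h h $  — expand F → λ
step 5: stack=$ K  input=h h $  — expand K → h h
step 6: stack=$ h h  input=h h $  — match h
Stack after step 6: $ h (top = h).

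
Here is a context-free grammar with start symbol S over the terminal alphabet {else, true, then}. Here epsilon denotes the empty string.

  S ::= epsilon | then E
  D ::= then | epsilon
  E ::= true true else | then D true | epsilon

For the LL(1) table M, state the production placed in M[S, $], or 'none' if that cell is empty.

S ::= epsilon

FIRST(S): from S::=epsilon we get {epsilon}; from S::=then E we get {then}. So FIRST(S) = {epsilon, then}.
FIRST(D): from D::=then we get {then}; from D::=epsilon we get {epsilon}. So FIRST(D) = {epsilon, then}.
FIRST(E): from E::=true true else we get {true}; from E::=then D true we get {then}; from E::=epsilon we get {epsilon}. So FIRST(E) = {epsilon, then, true}.
FOLLOW(S) includes $ since S is the start symbol.
FOLLOW(S): S appears on no right-hand side. Thus FOLLOW(S) = {$}.
For S ::= epsilon: FIRST(epsilon) = {epsilon}, so it goes in M[S, t] for t ∈ {}; since epsilon ∈ FIRST, also for every t ∈ FOLLOW(S) = {$}.
For S ::= then E: FIRST(then E) = {then}, so it goes in M[S, t] for t ∈ {then}.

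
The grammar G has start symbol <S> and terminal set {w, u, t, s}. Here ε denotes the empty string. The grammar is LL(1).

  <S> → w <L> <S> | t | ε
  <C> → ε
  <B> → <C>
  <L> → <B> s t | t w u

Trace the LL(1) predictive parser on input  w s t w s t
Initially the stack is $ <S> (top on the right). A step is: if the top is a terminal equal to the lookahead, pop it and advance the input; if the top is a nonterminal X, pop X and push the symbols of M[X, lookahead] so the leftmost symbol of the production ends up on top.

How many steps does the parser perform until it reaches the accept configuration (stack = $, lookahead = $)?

step 1: stack=$ <S>  input=w s t w s t $  — expand <S> → w <L> <S>
step 2: stack=$ <S> <L> w  input=w s t w s t $  — match w
step 3: stack=$ <S> <L>  input=s t w s t $  — expand <L> → <B> s t
step 4: stack=$ <S> t s <B>  input=s t w s t $  — expand <B> → <C>
step 5: stack=$ <S> t s <C>  input=s t w s t $  — expand <C> → ε
step 6: stack=$ <S> t s  input=s t w s t $  — match s
step 7: stack=$ <S> t  input=t w s t $  — match t
step 8: stack=$ <S>  input=w s t $  — expand <S> → w <L> <S>
step 9: stack=$ <S> <L> w  input=w s t $  — match w
step 10: stack=$ <S> <L>  input=s t $  — expand <L> → <B> s t
step 11: stack=$ <S> t s <B>  input=s t $  — expand <B> → <C>
step 12: stack=$ <S> t s <C>  input=s t $  — expand <C> → ε
step 13: stack=$ <S> t s  input=s t $  — match s
step 14: stack=$ <S> t  input=t $  — match t
step 15: stack=$ <S>  input=$  — expand <S> → ε
Accept reached after 15 steps.

15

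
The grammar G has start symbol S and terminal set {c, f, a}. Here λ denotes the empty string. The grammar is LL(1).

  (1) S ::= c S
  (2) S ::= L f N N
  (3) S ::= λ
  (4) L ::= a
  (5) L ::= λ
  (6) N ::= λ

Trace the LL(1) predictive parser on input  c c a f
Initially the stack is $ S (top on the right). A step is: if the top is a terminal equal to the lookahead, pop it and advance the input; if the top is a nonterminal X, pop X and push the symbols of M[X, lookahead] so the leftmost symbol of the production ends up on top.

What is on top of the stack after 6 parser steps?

a

     Stack      Input      Action
  1  $ S        c c a f $  expand S ::= c S
  2  $ S c      c c a f $  match c
  3  $ S        c a f $    expand S ::= c S
  4  $ S c      c a f $    match c
  5  $ S        a f $      expand S ::= L f N N
  6  $ N N f L  a f $      expand L ::= a
Stack after step 6: $ N N f a (top = a).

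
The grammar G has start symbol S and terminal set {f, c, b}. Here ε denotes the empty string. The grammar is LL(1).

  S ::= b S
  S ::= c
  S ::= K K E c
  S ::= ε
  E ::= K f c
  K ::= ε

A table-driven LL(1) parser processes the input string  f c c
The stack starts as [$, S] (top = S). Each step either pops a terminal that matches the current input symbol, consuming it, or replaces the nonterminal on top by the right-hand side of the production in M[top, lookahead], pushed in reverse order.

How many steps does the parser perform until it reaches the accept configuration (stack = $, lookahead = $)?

8

     Stack      Input    Action
  1  $ S        f c c $  expand S ::= K K E c
  2  $ c E K K  f c c $  expand K ::= ε
  3  $ c E K    f c c $  expand K ::= ε
  4  $ c E      f c c $  expand E ::= K f c
  5  $ c c f K  f c c $  expand K ::= ε
  6  $ c c f    f c c $  match f
  7  $ c c      c c $    match c
  8  $ c        c $      match c
Accept reached after 8 steps.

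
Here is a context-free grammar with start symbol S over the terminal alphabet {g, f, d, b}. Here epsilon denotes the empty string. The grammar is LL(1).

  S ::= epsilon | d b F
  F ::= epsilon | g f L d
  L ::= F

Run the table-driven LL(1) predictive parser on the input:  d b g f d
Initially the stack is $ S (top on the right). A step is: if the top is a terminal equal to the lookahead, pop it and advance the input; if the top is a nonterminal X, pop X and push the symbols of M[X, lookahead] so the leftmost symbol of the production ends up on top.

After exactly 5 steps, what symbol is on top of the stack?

step 1: stack=$ S  input=d b g f d $  — expand S ::= d b F
step 2: stack=$ F b d  input=d b g f d $  — match d
step 3: stack=$ F b  input=b g f d $  — match b
step 4: stack=$ F  input=g f d $  — expand F ::= g f L d
step 5: stack=$ d L f g  input=g f d $  — match g
Stack after step 5: $ d L f (top = f).

f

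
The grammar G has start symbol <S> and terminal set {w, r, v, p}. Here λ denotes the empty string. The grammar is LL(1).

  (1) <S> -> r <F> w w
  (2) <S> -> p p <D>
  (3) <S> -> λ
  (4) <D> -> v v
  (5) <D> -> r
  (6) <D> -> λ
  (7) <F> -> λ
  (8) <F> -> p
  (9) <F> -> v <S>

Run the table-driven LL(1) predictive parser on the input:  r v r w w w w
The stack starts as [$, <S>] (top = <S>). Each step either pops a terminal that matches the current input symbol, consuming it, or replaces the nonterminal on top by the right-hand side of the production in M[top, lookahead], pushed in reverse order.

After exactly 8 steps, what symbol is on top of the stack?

w

     Stack            Input            Action
  1  $ <S>            r v r w w w w $  expand <S> -> r <F> w w
  2  $ w w <F> r      r v r w w w w $  match r
  3  $ w w <F>        v r w w w w $    expand <F> -> v <S>
  4  $ w w <S> v      v r w w w w $    match v
  5  $ w w <S>        r w w w w $      expand <S> -> r <F> w w
  6  $ w w w w <F> r  r w w w w $      match r
  7  $ w w w w <F>    w w w w $        expand <F> -> λ
  8  $ w w w w        w w w w $        match w
Stack after step 8: $ w w w (top = w).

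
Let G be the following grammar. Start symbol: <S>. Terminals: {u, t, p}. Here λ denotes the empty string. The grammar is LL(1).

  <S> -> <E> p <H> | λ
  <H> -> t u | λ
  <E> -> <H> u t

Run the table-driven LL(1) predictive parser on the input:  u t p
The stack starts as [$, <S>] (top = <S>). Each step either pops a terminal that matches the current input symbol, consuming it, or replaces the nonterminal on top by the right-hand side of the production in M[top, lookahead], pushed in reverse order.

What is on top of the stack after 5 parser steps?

step 1: stack=$ <S>  input=u t p $  — expand <S> -> <E> p <H>
step 2: stack=$ <H> p <E>  input=u t p $  — expand <E> -> <H> u t
step 3: stack=$ <H> p t u <H>  input=u t p $  — expand <H> -> λ
step 4: stack=$ <H> p t u  input=u t p $  — match u
step 5: stack=$ <H> p t  input=t p $  — match t
Stack after step 5: $ <H> p (top = p).

p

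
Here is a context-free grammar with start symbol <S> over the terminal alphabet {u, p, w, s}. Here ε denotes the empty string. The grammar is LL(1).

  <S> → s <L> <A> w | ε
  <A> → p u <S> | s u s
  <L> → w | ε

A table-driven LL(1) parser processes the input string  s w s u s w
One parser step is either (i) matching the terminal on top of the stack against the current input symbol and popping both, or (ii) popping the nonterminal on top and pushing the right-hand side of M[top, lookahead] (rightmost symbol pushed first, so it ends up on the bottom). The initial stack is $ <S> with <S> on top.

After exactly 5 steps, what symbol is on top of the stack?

s

step 1: stack=$ <S>  input=s w s u s w $  — expand <S> → s <L> <A> w
step 2: stack=$ w <A> <L> s  input=s w s u s w $  — match s
step 3: stack=$ w <A> <L>  input=w s u s w $  — expand <L> → w
step 4: stack=$ w <A> w  input=w s u s w $  — match w
step 5: stack=$ w <A>  input=s u s w $  — expand <A> → s u s
Stack after step 5: $ w s u s (top = s).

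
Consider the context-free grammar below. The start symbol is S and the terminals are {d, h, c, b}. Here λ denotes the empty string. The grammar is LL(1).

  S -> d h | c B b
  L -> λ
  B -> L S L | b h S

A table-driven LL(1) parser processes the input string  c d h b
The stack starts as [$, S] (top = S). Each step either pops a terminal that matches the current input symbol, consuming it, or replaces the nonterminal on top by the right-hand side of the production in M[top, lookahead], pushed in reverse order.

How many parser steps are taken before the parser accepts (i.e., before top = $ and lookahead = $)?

     Stack      Input      Action
  1  $ S        c d h b $  expand S -> c B b
  2  $ b B c    c d h b $  match c
  3  $ b B      d h b $    expand B -> L S L
  4  $ b L S L  d h b $    expand L -> λ
  5  $ b L S    d h b $    expand S -> d h
  6  $ b L h d  d h b $    match d
  7  $ b L h    h b $      match h
  8  $ b L      b $        expand L -> λ
  9  $ b        b $        match b
Accept reached after 9 steps.

9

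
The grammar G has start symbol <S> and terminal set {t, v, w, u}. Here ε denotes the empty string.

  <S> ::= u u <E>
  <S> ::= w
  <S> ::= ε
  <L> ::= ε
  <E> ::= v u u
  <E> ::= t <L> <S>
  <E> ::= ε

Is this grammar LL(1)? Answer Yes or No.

Yes

FIRST(<S>) = {ε, u, w}
FIRST(<L>) = {ε}
FIRST(<E>) = {ε, t, v}
FOLLOW(<S>) = {$}
FOLLOW(<L>) = {$, u, w}
FOLLOW(<E>) = {$}
Each cell of M receives at most one production.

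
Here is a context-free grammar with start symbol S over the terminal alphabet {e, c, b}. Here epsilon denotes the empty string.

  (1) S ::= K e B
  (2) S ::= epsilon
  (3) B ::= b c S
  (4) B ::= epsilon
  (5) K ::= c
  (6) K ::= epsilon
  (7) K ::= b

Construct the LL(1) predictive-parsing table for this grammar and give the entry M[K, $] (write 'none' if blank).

none

FIRST(B) = {epsilon, b}
FIRST(K) = {epsilon, b, c}
FIRST(S) = {epsilon, b, c, e}  (via K e B)
FOLLOW(S) includes $ since S is the start symbol.
FOLLOW(K): in S::=K e B, K is followed by e B with FIRST {e}. Thus FOLLOW(K) = {e}.
For K ::= c: FIRST(c) = {c}, so it goes in M[K, t] for t ∈ {c}.
For K ::= epsilon: FIRST(epsilon) = {epsilon}, so it goes in M[K, t] for t ∈ {}; since epsilon ∈ FIRST, also for every t ∈ FOLLOW(K) = {e}.
For K ::= b: FIRST(b) = {b}, so it goes in M[K, t] for t ∈ {b}.
None of these place a production in M[K, $].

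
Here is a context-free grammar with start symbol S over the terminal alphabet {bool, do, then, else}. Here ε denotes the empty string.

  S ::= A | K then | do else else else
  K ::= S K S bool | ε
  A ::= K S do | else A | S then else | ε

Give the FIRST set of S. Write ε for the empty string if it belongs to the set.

FIRST(S): from S::=A we get {ε, bool, do, else, then}; from S::=K then we get {bool, do, else, then}; from S::=do else else else we get {do}. So FIRST(S) = {ε, bool, do, else, then}.
FIRST(K): from K::=S K S bool we get {bool, do, else, then}; from K::=ε we get {ε}. So FIRST(K) = {ε, bool, do, else, then}.
FIRST(A): from A::=K S do we get {bool, do, else, then}; from A::=else A we get {else}; from A::=S then else we get {bool, do, else, then}; from A::=ε we get {ε}. So FIRST(A) = {ε, bool, do, else, then}.

{ε, bool, do, else, then}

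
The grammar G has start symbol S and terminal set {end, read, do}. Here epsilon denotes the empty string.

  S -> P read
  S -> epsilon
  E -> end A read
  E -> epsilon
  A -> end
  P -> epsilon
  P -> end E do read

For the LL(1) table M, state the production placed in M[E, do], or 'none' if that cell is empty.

FIRST(E): from E->end A read we get {end}; from E->epsilon we get {epsilon}. So FIRST(E) = {epsilon, end}.
FIRST(A): from A->end we get {end}. So FIRST(A) = {end}.
FIRST(P): from P->epsilon we get {epsilon}; from P->end E do read we get {end}. So FIRST(P) = {epsilon, end}.
FIRST(S): from S->P read we get {end, read}; from S->epsilon we get {epsilon}. So FIRST(S) = {epsilon, end, read}.
FOLLOW(S) includes $ since S is the start symbol.
FOLLOW(E): in P->end E do read, E is followed by do read with FIRST {do}. Thus FOLLOW(E) = {do}.
For E -> end A read: FIRST(end A read) = {end}, so it goes in M[E, t] for t ∈ {end}.
For E -> epsilon: FIRST(epsilon) = {epsilon}, so it goes in M[E, t] for t ∈ {}; since epsilon ∈ FIRST, also for every t ∈ FOLLOW(E) = {do}.

E -> epsilon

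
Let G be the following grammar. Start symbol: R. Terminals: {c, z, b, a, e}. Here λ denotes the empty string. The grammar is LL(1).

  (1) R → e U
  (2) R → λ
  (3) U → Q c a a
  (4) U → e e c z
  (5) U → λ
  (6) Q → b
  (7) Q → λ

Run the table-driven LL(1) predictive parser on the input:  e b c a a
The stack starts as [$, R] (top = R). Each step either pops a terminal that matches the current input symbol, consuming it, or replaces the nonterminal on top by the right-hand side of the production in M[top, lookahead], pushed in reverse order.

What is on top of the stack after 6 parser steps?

a

step 1: stack=$ R  input=e b c a a $  — expand R → e U
step 2: stack=$ U e  input=e b c a a $  — match e
step 3: stack=$ U  input=b c a a $  — expand U → Q c a a
step 4: stack=$ a a c Q  input=b c a a $  — expand Q → b
step 5: stack=$ a a c b  input=b c a a $  — match b
step 6: stack=$ a a c  input=c a a $  — match c
Stack after step 6: $ a a (top = a).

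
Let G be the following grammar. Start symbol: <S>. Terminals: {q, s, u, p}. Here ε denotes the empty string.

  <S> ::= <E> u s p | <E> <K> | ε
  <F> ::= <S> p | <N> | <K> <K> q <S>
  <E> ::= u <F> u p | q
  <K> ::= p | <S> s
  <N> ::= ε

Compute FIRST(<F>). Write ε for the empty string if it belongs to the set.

FIRST(<E>): from <E>::=u <F> u p we get {u}; from <E>::=q we get {q}. So FIRST(<E>) = {q, u}.
FIRST(<N>): from <N>::=ε we get {ε}. So FIRST(<N>) = {ε}.
FIRST(<S>): from <S>::=<E> u s p we get {q, u}; from <S>::=<E> <K> we get {q, u}; from <S>::=ε we get {ε}. So FIRST(<S>) = {ε, q, u}.
FIRST(<K>): from <K>::=p we get {p}; from <K>::=<S> s we get {q, s, u}. So FIRST(<K>) = {p, q, s, u}.
FIRST(<F>): from <F>::=<S> p we get {p, q, u}; from <F>::=<N> we get {ε}; from <F>::=<K> <K> q <S> we get {p, q, s, u}. So FIRST(<F>) = {ε, p, q, s, u}.

{ε, p, q, s, u}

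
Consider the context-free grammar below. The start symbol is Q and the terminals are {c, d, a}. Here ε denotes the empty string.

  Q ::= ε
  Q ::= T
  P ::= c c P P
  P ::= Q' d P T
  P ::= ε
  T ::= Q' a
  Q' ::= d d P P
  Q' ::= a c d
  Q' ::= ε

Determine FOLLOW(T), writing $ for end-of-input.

{$, a, c, d}

FIRST(Q') = {ε, a, d}
FIRST(P) = {ε, a, c, d}  (via Q' d P T)
FIRST(T) = {a, d}  (via Q' a)
FIRST(Q) = {ε, a, d}  (via T)
FOLLOW(Q) includes $ since Q is the start symbol.
FOLLOW(Q): Q appears on no right-hand side. Thus FOLLOW(Q) = {$}.
FOLLOW(Q'): in P::=Q' d P T, Q' is followed by d P T with FIRST {d}; in T::=Q' a, Q' is followed by a with FIRST {a}. Thus FOLLOW(Q') = {a, d}.
FOLLOW(P): in P::=c c P P (occurrence 1), P is followed by P with FIRST {ε, a, c, d}; in P::=c c P P (occurrence 1), the suffix after P is nullable (adds nothing new); in P::=c c P P (occurrence 2), the suffix after P is empty (adds nothing new); in P::=Q' d P T, P is followed by T with FIRST {a, d}; in Q'::=d d P P (occurrence 1), P is followed by P with FIRST {ε, a, c, d}; in Q'::=d d P P (occurrence 1), the suffix after P is nullable, so FOLLOW(P) ⊇ FOLLOW(Q') = {a, d}; in Q'::=d d P P (occurrence 2), the suffix after P is empty, so FOLLOW(P) ⊇ FOLLOW(Q') = {a, d}. Thus FOLLOW(P) = {a, c, d}.
FOLLOW(T): in Q::=T, the suffix after T is empty, so FOLLOW(T) ⊇ FOLLOW(Q) = {$}; in P::=Q' d P T, the suffix after T is empty, so FOLLOW(T) ⊇ FOLLOW(P) = {a, c, d}. Thus FOLLOW(T) = {$, a, c, d}.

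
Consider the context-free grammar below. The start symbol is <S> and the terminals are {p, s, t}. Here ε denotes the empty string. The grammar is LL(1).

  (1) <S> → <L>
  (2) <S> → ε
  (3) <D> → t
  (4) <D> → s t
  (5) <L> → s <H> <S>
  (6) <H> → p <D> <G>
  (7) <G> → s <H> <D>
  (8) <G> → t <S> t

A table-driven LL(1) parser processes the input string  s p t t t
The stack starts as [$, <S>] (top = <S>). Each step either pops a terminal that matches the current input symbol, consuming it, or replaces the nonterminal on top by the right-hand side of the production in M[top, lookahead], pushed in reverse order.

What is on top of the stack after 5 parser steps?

<D>

     Stack            Input        Action
  1  $ <S>            s p t t t $  expand <S> → <L>
  2  $ <L>            s p t t t $  expand <L> → s <H> <S>
  3  $ <S> <H> s      s p t t t $  match s
  4  $ <S> <H>        p t t t $    expand <H> → p <D> <G>
  5  $ <S> <G> <D> p  p t t t $    match p
Stack after step 5: $ <S> <G> <D> (top = <D>).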